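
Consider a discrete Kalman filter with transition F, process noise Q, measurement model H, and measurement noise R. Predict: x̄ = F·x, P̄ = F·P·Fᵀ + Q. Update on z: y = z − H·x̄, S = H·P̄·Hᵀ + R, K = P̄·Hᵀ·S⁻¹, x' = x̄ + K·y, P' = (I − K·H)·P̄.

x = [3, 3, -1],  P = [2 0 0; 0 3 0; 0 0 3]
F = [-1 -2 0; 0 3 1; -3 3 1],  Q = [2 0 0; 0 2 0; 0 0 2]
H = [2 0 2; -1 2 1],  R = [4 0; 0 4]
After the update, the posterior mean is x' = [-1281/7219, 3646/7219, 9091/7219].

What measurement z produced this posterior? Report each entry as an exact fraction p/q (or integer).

x̄ = F·x = [-9, 8, -1]
P̄ = F·P·Fᵀ + Q = [16 -18 -12; -18 32 30; -12 30 50]
S = H·P̄·Hᵀ + R = [172 116; 116 414]
K = P̄·Hᵀ·S⁻¹ = [1342/7219 -1492/7219; -382/7219 2060/7219; 2164/7219 1521/7219]
x' − x̄ = [63690/7219, -54106/7219, 16310/7219] = K·y
y = (KᵀK)⁻¹·Kᵀ·(x' − x̄) = [23, -22]
z = y + H·x̄ = [23, -22] + [-20, 24] = [3, 2]

z = [3, 2]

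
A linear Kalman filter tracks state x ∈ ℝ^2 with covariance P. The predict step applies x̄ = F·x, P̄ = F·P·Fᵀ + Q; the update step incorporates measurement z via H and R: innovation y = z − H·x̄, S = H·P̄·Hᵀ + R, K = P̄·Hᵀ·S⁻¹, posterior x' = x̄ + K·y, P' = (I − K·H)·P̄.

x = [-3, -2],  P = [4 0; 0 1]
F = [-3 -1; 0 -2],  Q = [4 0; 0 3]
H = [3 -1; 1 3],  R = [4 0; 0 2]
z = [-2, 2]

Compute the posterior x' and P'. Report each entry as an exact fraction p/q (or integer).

x' = [-957/2950, 2557/2950]
P' = [5541/14750 -841/14750; -841/14750 3141/14750]

x̄ = F·x = [11, 4]
P̄ = F·P·Fᵀ + Q = [41 2; 2 7]
y = z − H·x̄ = [-31, -21]
S = H·P̄·Hᵀ + R = [368 118; 118 118]
K = P̄·Hᵀ·S⁻¹ = [37/125 1509/14750; -12/125 4291/14750]
x' = x̄ + K·y = [-957/2950, 2557/2950]
P' = (I − K·H)·P̄ = [5541/14750 -841/14750; -841/14750 3141/14750]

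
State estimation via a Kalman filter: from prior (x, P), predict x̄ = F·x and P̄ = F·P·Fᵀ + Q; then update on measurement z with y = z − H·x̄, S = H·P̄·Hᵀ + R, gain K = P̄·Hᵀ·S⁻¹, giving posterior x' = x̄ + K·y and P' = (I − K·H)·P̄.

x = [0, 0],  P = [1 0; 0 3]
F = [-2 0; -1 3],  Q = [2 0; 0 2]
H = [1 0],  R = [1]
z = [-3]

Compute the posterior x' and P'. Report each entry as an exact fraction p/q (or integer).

x̄ = F·x = [0, 0]
P̄ = F·P·Fᵀ + Q = [6 2; 2 30]
y = z − H·x̄ = [-3]
S = H·P̄·Hᵀ + R = [7]
K = P̄·Hᵀ·S⁻¹ = [6/7; 2/7]
x' = x̄ + K·y = [-18/7, -6/7]
P' = (I − K·H)·P̄ = [6/7 2/7; 2/7 206/7]

x' = [-18/7, -6/7]
P' = [6/7 2/7; 2/7 206/7]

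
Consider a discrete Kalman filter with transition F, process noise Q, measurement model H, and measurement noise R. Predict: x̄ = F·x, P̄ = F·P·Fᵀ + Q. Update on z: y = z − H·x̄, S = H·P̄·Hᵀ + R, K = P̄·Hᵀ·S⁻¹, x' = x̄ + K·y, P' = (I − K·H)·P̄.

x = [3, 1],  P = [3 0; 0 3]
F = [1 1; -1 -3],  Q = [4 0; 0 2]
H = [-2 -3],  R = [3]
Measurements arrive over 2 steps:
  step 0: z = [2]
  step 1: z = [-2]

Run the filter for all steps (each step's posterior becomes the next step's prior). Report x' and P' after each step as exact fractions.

step 0: x̄ = F·x = [4, -6]
step 0: P̄ = F·P·Fᵀ + Q = [10 -12; -12 32]
step 0: y = z − H·x̄ = [-8]
step 0: S = H·P̄·Hᵀ + R = [187]
step 0: K = P̄·Hᵀ·S⁻¹ = [16/187; -72/187]
step 0: x' = x̄ + K·y = [620/187, -546/187]
step 0: P' = (I − K·H)·P̄ = [1614/187 -1092/187; -1092/187 800/187]
step 1: x̄ = F·x = [74/187, 1018/187]
step 1: P̄ = F·P·Fᵀ + Q = [978/187 354/187; 354/187 2636/187]
step 1: y = z − H·x̄ = [2828/187]
step 1: S = H·P̄·Hᵀ + R = [32445/187]
step 1: K = P̄·Hᵀ·S⁻¹ = [-1006/10815; -2872/10815]
step 1: x' = x̄ + K·y = [-1562/1545, 2206/1545]
step 1: P' = (I − K·H)·P̄ = [13442/3605 -8626/3605; -8626/3605 6708/3605]

step 0: x' = [620/187, -546/187], P' = [1614/187 -1092/187; -1092/187 800/187]
step 1: x' = [-1562/1545, 2206/1545], P' = [13442/3605 -8626/3605; -8626/3605 6708/3605]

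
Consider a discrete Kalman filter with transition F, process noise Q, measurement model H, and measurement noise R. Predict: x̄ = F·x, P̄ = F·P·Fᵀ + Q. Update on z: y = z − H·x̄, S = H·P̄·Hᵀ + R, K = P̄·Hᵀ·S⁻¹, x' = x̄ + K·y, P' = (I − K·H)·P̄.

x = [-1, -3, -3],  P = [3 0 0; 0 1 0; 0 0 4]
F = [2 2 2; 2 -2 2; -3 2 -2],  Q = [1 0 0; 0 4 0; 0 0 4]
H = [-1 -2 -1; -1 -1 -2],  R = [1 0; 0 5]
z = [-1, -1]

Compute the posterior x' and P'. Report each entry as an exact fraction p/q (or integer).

x̄ = F·x = [-14, -2, 3]
P̄ = F·P·Fᵀ + Q = [33 24 -30; 24 36 -38; -30 -38 51]
y = z − H·x̄ = [-16, -11]
S = H·P̄·Hᵀ + R = [113 -1; -1 54]
K = P̄·Hᵀ·S⁻¹ = [-2751/6101 288/6101; -3116/6101 1750/6101; 2936/6101 -3787/6101]
x' = x̄ + K·y = [-44566/6101, 18404/6101, 12984/6101]
P' = (I − K·H)·P̄ = [60168/6101 -17742/6101 -21933/6101; -17742/6101 10908/6101 -958/6101; -21933/6101 -958/6101 20913/6101]

x' = [-44566/6101, 18404/6101, 12984/6101]
P' = [60168/6101 -17742/6101 -21933/6101; -17742/6101 10908/6101 -958/6101; -21933/6101 -958/6101 20913/6101]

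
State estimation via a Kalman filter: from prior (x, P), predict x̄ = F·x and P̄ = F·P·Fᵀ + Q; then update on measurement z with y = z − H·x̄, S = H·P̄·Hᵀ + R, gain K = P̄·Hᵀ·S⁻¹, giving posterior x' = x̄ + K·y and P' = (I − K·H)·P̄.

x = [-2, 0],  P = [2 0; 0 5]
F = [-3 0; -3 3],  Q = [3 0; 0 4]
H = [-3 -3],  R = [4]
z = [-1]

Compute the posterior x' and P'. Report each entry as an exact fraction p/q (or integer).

x' = [75/32, -63/32]
P' = [9831/1120 -1935/224; -1935/224 2003/224]

x̄ = F·x = [6, 6]
P̄ = F·P·Fᵀ + Q = [21 18; 18 67]
y = z − H·x̄ = [35]
S = H·P̄·Hᵀ + R = [1120]
K = P̄·Hᵀ·S⁻¹ = [-117/1120; -51/224]
x' = x̄ + K·y = [75/32, -63/32]
P' = (I − K·H)·P̄ = [9831/1120 -1935/224; -1935/224 2003/224]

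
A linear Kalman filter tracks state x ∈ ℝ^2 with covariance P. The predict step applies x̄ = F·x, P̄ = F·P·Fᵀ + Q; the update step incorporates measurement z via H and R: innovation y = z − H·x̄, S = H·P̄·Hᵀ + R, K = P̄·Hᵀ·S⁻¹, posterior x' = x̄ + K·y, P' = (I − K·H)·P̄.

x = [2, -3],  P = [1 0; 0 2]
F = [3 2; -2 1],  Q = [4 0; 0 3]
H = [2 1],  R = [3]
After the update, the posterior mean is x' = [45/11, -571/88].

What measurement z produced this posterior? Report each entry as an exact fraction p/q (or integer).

z = [2]

x̄ = F·x = [0, -7]
P̄ = F·P·Fᵀ + Q = [21 -2; -2 9]
S = H·P̄·Hᵀ + R = [88]
K = P̄·Hᵀ·S⁻¹ = [5/11; 5/88]
x' − x̄ = [45/11, 45/88] = K·y
y = (KᵀK)⁻¹·Kᵀ·(x' − x̄) = [9]
z = y + H·x̄ = [9] + [-7] = [2]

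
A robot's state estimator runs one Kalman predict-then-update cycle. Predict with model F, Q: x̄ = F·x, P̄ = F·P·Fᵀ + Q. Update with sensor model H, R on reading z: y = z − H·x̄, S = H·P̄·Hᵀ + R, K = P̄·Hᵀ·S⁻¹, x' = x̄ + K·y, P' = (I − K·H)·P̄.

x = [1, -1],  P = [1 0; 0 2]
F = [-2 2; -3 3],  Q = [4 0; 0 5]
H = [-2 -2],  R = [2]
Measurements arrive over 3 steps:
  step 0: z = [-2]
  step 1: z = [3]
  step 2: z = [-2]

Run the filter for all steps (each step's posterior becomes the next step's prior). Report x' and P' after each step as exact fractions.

step 0: x' = [72/169, 86/169], P' = [392/169 -358/169; -358/169 408/169]
step 1: x' = [-47536/79011, -70657/79011], P' = [183292/79011 -167456/79011; -167456/79011 191041/79011]
step 2: x' = [550490/1369017, 811319/1369017], P' = [9527656/4107051 -8704490/4107051; -8704490/4107051 9930460/4107051]

step 0: x̄ = F·x = [-4, -6]
step 0: P̄ = F·P·Fᵀ + Q = [16 18; 18 32]
step 0: y = z − H·x̄ = [-22]
step 0: S = H·P̄·Hᵀ + R = [338]
step 0: K = P̄·Hᵀ·S⁻¹ = [-34/169; -50/169]
step 0: x' = x̄ + K·y = [72/169, 86/169]
step 0: P' = (I − K·H)·P̄ = [392/169 -358/169; -358/169 408/169]
step 1: x̄ = F·x = [28/169, 42/169]
step 1: P̄ = F·P·Fᵀ + Q = [6740/169 9096/169; 9096/169 14489/169]
step 1: y = z − H·x̄ = [647/169]
step 1: S = H·P̄·Hᵀ + R = [158022/169]
step 1: K = P̄·Hᵀ·S⁻¹ = [-15836/79011; -23585/79011]
step 1: x' = x̄ + K·y = [-47536/79011, -70657/79011]
step 1: P' = (I − K·H)·P̄ = [183292/79011 -167456/79011; -167456/79011 191041/79011]
step 2: x̄ = F·x = [-5138/8779, -7707/8779]
step 2: P̄ = F·P·Fᵀ + Q = [350336/8779 472830/8779; 472830/8779 753140/8779]
step 2: y = z − H·x̄ = [-43248/8779]
step 2: S = H·P̄·Hᵀ + R = [8214102/8779]
step 2: K = P̄·Hᵀ·S⁻¹ = [-823166/4107051; -1225970/4107051]
step 2: x' = x̄ + K·y = [550490/1369017, 811319/1369017]
step 2: P' = (I − K·H)·P̄ = [9527656/4107051 -8704490/4107051; -8704490/4107051 9930460/4107051]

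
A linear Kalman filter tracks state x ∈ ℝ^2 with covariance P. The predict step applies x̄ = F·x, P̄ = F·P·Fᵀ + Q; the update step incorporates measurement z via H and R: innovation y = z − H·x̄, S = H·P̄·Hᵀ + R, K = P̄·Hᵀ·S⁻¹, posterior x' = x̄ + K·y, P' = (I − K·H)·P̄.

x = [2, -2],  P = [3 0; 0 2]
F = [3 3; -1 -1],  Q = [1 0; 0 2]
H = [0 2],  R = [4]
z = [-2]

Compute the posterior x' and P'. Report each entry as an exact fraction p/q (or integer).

x' = [15/8, -7/8]
P' = [143/8 -15/8; -15/8 7/8]

x̄ = F·x = [0, 0]
P̄ = F·P·Fᵀ + Q = [46 -15; -15 7]
y = z − H·x̄ = [-2]
S = H·P̄·Hᵀ + R = [32]
K = P̄·Hᵀ·S⁻¹ = [-15/16; 7/16]
x' = x̄ + K·y = [15/8, -7/8]
P' = (I − K·H)·P̄ = [143/8 -15/8; -15/8 7/8]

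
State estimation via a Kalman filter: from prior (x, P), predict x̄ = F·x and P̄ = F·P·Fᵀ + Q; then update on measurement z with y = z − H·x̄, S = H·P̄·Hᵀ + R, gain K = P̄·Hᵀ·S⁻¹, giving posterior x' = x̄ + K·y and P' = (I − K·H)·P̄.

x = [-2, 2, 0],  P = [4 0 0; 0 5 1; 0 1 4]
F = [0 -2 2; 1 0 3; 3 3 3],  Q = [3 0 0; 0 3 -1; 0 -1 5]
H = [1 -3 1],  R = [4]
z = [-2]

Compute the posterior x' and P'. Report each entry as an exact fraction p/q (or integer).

x̄ = F·x = [-4, -2, 0]
P̄ = F·P·Fᵀ + Q = [31 18 -6; 18 43 56; -6 56 140]
y = z − H·x̄ = [-4]
S = H·P̄·Hᵀ + R = [106]
K = P̄·Hᵀ·S⁻¹ = [-29/106; -55/106; -17/53]
x' = x̄ + K·y = [-154/53, 4/53, 68/53]
P' = (I − K·H)·P̄ = [2445/106 313/106 -811/53; 313/106 1533/106 2033/53; -811/53 2033/53 6842/53]

x' = [-154/53, 4/53, 68/53]
P' = [2445/106 313/106 -811/53; 313/106 1533/106 2033/53; -811/53 2033/53 6842/53]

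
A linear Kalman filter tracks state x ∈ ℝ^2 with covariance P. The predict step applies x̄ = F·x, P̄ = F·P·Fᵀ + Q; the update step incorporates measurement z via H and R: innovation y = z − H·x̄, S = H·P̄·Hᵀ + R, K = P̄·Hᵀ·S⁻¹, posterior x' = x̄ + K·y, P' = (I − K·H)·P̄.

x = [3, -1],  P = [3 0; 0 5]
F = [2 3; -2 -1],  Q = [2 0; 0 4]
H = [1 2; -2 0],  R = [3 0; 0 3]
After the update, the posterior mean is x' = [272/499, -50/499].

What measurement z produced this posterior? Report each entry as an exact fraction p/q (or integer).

z = [1, -1]

x̄ = F·x = [3, -5]
P̄ = F·P·Fᵀ + Q = [59 -27; -27 21]
S = H·P̄·Hᵀ + R = [38 -10; -10 239]
K = P̄·Hᵀ·S⁻¹ = [5/2994 -739/1497; 1375/2994 367/1497]
x' − x̄ = [-1225/499, 2445/499] = K·y
y = (KᵀK)⁻¹·Kᵀ·(x' − x̄) = [8, 5]
z = y + H·x̄ = [8, 5] + [-7, -6] = [1, -1]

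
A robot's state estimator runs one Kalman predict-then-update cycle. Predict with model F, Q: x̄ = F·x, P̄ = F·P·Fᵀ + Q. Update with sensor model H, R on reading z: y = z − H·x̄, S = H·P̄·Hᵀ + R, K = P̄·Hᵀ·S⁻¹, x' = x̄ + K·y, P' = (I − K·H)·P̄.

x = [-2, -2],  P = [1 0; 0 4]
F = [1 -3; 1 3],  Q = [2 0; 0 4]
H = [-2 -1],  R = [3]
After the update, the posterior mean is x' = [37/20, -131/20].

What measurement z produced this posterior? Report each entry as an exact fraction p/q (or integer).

x̄ = F·x = [4, -8]
P̄ = F·P·Fᵀ + Q = [39 -35; -35 41]
S = H·P̄·Hᵀ + R = [60]
K = P̄·Hᵀ·S⁻¹ = [-43/60; 29/60]
x' − x̄ = [-43/20, 29/20] = K·y
y = (KᵀK)⁻¹·Kᵀ·(x' − x̄) = [3]
z = y + H·x̄ = [3] + [0] = [3]

z = [3]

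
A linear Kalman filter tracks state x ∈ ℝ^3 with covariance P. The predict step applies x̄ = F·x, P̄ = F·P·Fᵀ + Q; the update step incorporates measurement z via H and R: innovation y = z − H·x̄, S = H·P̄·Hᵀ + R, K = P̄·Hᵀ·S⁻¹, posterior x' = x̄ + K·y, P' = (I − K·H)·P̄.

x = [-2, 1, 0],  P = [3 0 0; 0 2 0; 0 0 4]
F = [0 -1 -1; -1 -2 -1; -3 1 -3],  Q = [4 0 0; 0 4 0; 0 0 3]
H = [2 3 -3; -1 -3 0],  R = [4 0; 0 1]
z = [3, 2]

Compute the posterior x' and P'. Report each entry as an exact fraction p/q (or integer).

x' = [-18448/17985, -2279/7194, -69269/35970]
P' = [267824/53955 -17329/10791 91571/53955; -17329/10791 13589/21582 -9479/21582; 91571/53955 -9479/21582 121993/107910]

x̄ = F·x = [-1, 0, 7]
P̄ = F·P·Fᵀ + Q = [10 8 10; 8 19 17; 10 17 68]
y = z − H·x̄ = [26, 1]
S = H·P̄·Hᵀ + R = [497 -80; -80 230]
K = P̄·Hᵀ·S⁻¹ = [50/10791 -7889/53955; -14/10791 -6109/21582; -3547/10791 -40957/107910]
x' = x̄ + K·y = [-18448/17985, -2279/7194, -69269/35970]
P' = (I − K·H)·P̄ = [267824/53955 -17329/10791 91571/53955; -17329/10791 13589/21582 -9479/21582; 91571/53955 -9479/21582 121993/107910]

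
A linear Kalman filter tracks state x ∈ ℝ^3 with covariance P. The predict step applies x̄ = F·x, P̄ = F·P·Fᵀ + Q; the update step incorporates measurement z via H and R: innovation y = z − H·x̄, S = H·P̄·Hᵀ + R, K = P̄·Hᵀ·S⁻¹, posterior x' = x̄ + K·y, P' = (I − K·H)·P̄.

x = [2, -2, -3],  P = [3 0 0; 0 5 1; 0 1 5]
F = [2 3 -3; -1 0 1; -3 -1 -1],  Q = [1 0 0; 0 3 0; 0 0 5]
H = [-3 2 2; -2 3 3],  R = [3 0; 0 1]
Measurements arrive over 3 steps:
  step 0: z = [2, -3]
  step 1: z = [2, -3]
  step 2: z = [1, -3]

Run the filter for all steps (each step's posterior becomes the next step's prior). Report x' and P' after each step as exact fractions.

step 0: x' = [-115561/51316, -79461/25658, 15713/25658], P' = [60407/51316 -1365/25658 12336/12829; -1365/25658 80872/12829 -81226/12829; 12336/12829 -81226/12829 183623/25658]
step 1: x' = [-8236888046/4202606411, -5629181818/4202606411, -7367963559/8405212822], P' = [4990197739/4202606411 -94121734/4202606411 3941178160/4202606411; -94121734/4202606411 10332072548/4202606411 -20680616623/8405212822; 3941178160/4202606411 -20680616623/8405212822 13719596465/4202606411]
step 2: x' = [-1558322435616553/1097328279943805, -1336210200611618/1097328279943805, -142922501652180/219465655988761], P' = [1294142432193711/1097328279943805 -25858558265949/1097328279943805 204724109240667/219465655988761; -25858558265949/1097328279943805 2698780084965371/1097328279943805 -540393240668452/219465655988761; 204724109240667/219465655988761 -540393240668452/219465655988761 716046102158782/219465655988761]

step 0: x̄ = F·x = [7, -5, -1]
step 0: P̄ = F·P·Fᵀ + Q = [85 -18 -18; -18 11 3; -18 3 44]
step 0: y = z − H·x̄ = [35, 29]
step 0: S = H·P̄·Hᵀ + R = [1444 1344; 1344 1322]
step 0: K = P̄·Hᵀ·S⁻¹ = [-29331/51316 4757/12829; 893/25658 303/12829; -5279/12829 14169/25658]
step 0: x' = x̄ + K·y = [-115561/51316, -79461/25658, 15713/25658]
step 0: P' = (I − K·H)·P̄ = [60407/51316 -1365/25658 12336/12829; -1365/25658 80872/12829 -81226/12829; 12336/12829 -81226/12829 183623/25658]
step 1: x̄ = F·x = [-401083/25658, 146987/51316, 474179/51316]
step 1: P̄ = F·P·Fᵀ + Q = [5866467/25658 -971177/25658 72135/25658; -971177/25658 482913/51316 37461/51316; 72135/25658 37461/51316 1120853/51316]
step 1: y = z − H·x̄ = [-1773099/25658, -1810889/25658]
step 1: S = H·P̄·Hᵀ + R = [67021057/25658 25961206/12829; 25961206/12829 20917063/12829]
step 1: K = P̄·Hᵀ·S⁻¹ = [-2425493455/4202606411 1560773800/4202606411; 88631225/4202606411 327072355/8405212822; -1688319391/4202606411 4511016281/8405212822]
step 1: x' = x̄ + K·y = [-8236888046/4202606411, -5629181818/4202606411, -7367963559/8405212822]
step 1: P' = (I − K·H)·P̄ = [4990197739/4202606411 -94121734/4202606411 3941178160/4202606411; -94121734/4202606411 10332072548/4202606411 -20680616623/8405212822; 3941178160/4202606411 -20680616623/8405212822 13719596465/4202606411]
step 2: x̄ = F·x = [-44618752415/8405212822, 9105812533/8405212822, 68047655471/8405212822]
step 2: P̄ = F·P·Fᵀ + Q = [378330369363/4202606411 -124343707611/8405212822 8844971511/4202606411; -124343707611/8405212822 23435257117/4202606411 7229654019/8405212822; 8844971511/4202606411 7229654019/8405212822 92378202652/4202606411]
step 2: y = z − H·x̄ = [-279757980431/8405212822, -172956773654/4202606411]
step 2: S = H·P̄·Hᵀ + R = [4549676186186/4202606411 7402980737469/8405212822; 7402980737469/8405212822 3264834695489/4202606411]
step 2: K = P̄·Hᵀ·S⁻¹ = [-628967773568787/1097328279943805 405001099424736/1097328279943805; 23734479348023/1097328279943805 42158761401231/1097328279943805; -87622201580447/219465655988761 117510365989656/219465655988761]
step 2: x' = x̄ + K·y = [-1558322435616553/1097328279943805, -1336210200611618/1097328279943805, -142922501652180/219465655988761]
step 2: P' = (I − K·H)·P̄ = [1294142432193711/1097328279943805 -25858558265949/1097328279943805 204724109240667/219465655988761; -25858558265949/1097328279943805 2698780084965371/1097328279943805 -540393240668452/219465655988761; 204724109240667/219465655988761 -540393240668452/219465655988761 716046102158782/219465655988761]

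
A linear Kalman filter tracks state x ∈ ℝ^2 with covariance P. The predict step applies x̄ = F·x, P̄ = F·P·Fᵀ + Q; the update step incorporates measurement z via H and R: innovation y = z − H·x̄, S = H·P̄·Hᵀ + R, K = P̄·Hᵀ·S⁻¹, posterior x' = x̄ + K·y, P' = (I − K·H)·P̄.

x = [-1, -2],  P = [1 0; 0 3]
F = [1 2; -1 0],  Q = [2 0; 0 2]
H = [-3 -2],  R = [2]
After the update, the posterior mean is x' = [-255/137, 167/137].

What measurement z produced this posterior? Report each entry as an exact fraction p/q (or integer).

x̄ = F·x = [-5, 1]
P̄ = F·P·Fᵀ + Q = [15 -1; -1 3]
S = H·P̄·Hᵀ + R = [137]
K = P̄·Hᵀ·S⁻¹ = [-43/137; -3/137]
x' − x̄ = [430/137, 30/137] = K·y
y = (KᵀK)⁻¹·Kᵀ·(x' − x̄) = [-10]
z = y + H·x̄ = [-10] + [13] = [3]

z = [3]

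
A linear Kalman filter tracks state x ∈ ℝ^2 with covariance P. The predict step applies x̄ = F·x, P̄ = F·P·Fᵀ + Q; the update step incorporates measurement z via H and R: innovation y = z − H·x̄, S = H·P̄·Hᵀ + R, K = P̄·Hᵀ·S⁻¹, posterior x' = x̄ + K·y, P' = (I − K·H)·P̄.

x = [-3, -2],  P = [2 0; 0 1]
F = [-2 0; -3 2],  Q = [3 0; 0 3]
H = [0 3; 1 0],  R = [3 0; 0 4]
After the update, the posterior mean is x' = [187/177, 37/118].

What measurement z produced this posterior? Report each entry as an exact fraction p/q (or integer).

z = [1, -1]

x̄ = F·x = [6, 5]
P̄ = F·P·Fᵀ + Q = [11 12; 12 25]
S = H·P̄·Hᵀ + R = [228 36; 36 15]
K = P̄·Hᵀ·S⁻¹ = [4/59 101/177; 77/236 1/59]
x' − x̄ = [-875/177, -553/118] = K·y
y = (KᵀK)⁻¹·Kᵀ·(x' − x̄) = [-14, -7]
z = y + H·x̄ = [-14, -7] + [15, 6] = [1, -1]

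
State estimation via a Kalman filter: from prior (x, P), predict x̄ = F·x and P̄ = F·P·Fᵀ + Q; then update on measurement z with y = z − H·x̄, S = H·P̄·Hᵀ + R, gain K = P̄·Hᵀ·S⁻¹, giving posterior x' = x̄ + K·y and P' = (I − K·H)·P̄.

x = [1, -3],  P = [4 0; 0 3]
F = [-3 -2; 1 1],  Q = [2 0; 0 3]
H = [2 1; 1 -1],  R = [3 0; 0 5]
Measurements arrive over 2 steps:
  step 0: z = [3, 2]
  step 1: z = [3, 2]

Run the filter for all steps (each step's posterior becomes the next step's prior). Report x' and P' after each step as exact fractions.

step 0: x' = [4597/2577, -2132/2577], P' = [2158/2577 -1502/2577; -1502/2577 4198/2577]
step 1: x' = [63383/51023, -9643/51023], P' = [985168/1275575 -666032/1275575; -666032/1275575 1991893/1275575]

step 0: x̄ = F·x = [3, -2]
step 0: P̄ = F·P·Fᵀ + Q = [50 -18; -18 10]
step 0: y = z − H·x̄ = [-1, -3]
step 0: S = H·P̄·Hᵀ + R = [141 108; 108 101]
step 0: K = P̄·Hᵀ·S⁻¹ = [938/2577 244/859; 398/2577 -380/859]
step 0: x' = x̄ + K·y = [4597/2577, -2132/2577]
step 0: P' = (I − K·H)·P̄ = [2158/2577 -1502/2577; -1502/2577 4198/2577]
step 1: x̄ = F·x = [-9527/2577, 2465/2577]
step 1: P̄ = F·P·Fᵀ + Q = [23344/2577 -7360/2577; -7360/2577 11083/2577]
step 1: y = z − H·x̄ = [24320/2577, 17146/2577]
step 1: S = H·P̄·Hᵀ + R = [82750/2577 42965/2577; 42965/2577 62032/2577]
step 1: K = P̄·Hᵀ·S⁻¹ = [434768/1275575 66048/255115; 219943/1275575 -106317/255115]
step 1: x' = x̄ + K·y = [63383/51023, -9643/51023]
step 1: P' = (I − K·H)·P̄ = [985168/1275575 -666032/1275575; -666032/1275575 1991893/1275575]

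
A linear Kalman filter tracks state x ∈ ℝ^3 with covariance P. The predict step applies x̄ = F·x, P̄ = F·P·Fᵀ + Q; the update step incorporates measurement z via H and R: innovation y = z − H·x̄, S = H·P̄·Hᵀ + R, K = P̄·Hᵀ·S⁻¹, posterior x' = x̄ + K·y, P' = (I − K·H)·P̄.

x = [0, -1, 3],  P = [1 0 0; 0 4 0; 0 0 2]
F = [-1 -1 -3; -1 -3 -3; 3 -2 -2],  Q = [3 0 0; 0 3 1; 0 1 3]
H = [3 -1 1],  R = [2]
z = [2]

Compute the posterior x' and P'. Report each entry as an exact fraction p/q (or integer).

x̄ = F·x = [-8, -6, -4]
P̄ = F·P·Fᵀ + Q = [26 31 17; 31 58 34; 17 34 36]
y = z − H·x̄ = [24]
S = H·P̄·Hᵀ + R = [178]
K = P̄·Hᵀ·S⁻¹ = [32/89; 69/178; 53/178]
x' = x̄ + K·y = [56/89, 294/89, 280/89]
P' = (I − K·H)·P̄ = [266/89 551/89 -183/89; 551/89 5563/178 2395/178; -183/89 2395/178 3599/178]

x' = [56/89, 294/89, 280/89]
P' = [266/89 551/89 -183/89; 551/89 5563/178 2395/178; -183/89 2395/178 3599/178]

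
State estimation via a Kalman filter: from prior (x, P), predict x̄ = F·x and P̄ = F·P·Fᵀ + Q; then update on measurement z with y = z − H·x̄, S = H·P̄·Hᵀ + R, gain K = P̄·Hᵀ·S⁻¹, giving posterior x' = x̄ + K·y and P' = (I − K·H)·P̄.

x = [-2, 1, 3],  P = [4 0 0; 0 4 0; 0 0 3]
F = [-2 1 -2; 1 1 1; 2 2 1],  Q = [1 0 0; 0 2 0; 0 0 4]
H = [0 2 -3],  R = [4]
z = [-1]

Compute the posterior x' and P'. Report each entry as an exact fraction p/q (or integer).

x' = [-223/179, 420/179, 337/179]
P' = [5423/179 -1108/179 -768/179; -1108/179 1366/179 952/179; -768/179 952/179 740/179]

x̄ = F·x = [-1, 2, 1]
P̄ = F·P·Fᵀ + Q = [33 -10 -14; -10 13 19; -14 19 39]
y = z − H·x̄ = [-2]
S = H·P̄·Hᵀ + R = [179]
K = P̄·Hᵀ·S⁻¹ = [22/179; -31/179; -79/179]
x' = x̄ + K·y = [-223/179, 420/179, 337/179]
P' = (I − K·H)·P̄ = [5423/179 -1108/179 -768/179; -1108/179 1366/179 952/179; -768/179 952/179 740/179]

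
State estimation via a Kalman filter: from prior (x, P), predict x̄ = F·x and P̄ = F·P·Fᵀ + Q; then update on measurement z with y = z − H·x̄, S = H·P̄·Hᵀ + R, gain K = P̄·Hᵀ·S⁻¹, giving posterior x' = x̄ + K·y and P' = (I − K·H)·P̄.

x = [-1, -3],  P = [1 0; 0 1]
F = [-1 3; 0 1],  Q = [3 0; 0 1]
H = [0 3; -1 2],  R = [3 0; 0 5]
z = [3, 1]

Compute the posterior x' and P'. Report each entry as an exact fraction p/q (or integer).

x' = [-6/5, 2/5]
P' = [388/95 49/95; 49/95 27/95]

x̄ = F·x = [-8, -3]
P̄ = F·P·Fᵀ + Q = [13 3; 3 2]
y = z − H·x̄ = [12, -1]
S = H·P̄·Hᵀ + R = [21 3; 3 14]
K = P̄·Hᵀ·S⁻¹ = [49/95 -58/95; 27/95 1/95]
x' = x̄ + K·y = [-6/5, 2/5]
P' = (I − K·H)·P̄ = [388/95 49/95; 49/95 27/95]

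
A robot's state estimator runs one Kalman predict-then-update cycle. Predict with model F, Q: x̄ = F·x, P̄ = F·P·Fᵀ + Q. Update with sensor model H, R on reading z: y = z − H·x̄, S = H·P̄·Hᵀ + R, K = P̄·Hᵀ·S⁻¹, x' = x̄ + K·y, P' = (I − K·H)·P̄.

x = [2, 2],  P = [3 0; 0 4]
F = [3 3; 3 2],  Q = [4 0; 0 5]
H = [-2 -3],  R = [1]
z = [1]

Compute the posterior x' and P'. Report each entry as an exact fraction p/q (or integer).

x' = [-29/1313, -400/1313]
P' = [5602/1313 -3639/1313; -3639/1313 2508/1313]

x̄ = F·x = [12, 10]
P̄ = F·P·Fᵀ + Q = [67 51; 51 48]
y = z − H·x̄ = [55]
S = H·P̄·Hᵀ + R = [1313]
K = P̄·Hᵀ·S⁻¹ = [-287/1313; -246/1313]
x' = x̄ + K·y = [-29/1313, -400/1313]
P' = (I − K·H)·P̄ = [5602/1313 -3639/1313; -3639/1313 2508/1313]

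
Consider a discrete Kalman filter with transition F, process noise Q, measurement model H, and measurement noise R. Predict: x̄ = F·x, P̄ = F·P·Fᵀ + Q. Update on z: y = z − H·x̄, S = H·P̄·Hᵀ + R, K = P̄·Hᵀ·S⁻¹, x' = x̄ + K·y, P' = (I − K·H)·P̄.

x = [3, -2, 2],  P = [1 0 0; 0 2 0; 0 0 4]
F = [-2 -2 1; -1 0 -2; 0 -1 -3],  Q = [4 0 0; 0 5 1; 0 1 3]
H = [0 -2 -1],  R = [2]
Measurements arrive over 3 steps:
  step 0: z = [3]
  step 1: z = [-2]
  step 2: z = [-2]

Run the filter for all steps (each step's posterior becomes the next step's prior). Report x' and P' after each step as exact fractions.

step 0: x' = [-100/77, -194/77, 21/11], P' = [4220/231 -2/77 -4/33; -2/77 107/77 -24/11; -4/33 -24/11 170/33]
step 1: x' = [122151/12391, 27457/24782, -3464/12391], P' = [3586762/37173 168706/12391 -336656/12391; 168706/12391 75729/24782 -66956/12391; -336656/12391 -66956/12391 140994/12391]
step 2: x' = [-323130194/14395985, -29577134/14395985, 84843464/14395985], P' = [9396901966/14395985 1368798546/14395985 -2737920416/14395985; 1368798546/14395985 215764741/14395985 -421533846/14395985; -2737920416/14395985 -421533846/14395985 851571006/14395985]

step 0: x̄ = F·x = [0, -7, -4]
step 0: P̄ = F·P·Fᵀ + Q = [20 -6 -8; -6 22 25; -8 25 41]
step 0: y = z − H·x̄ = [-15]
step 0: S = H·P̄·Hᵀ + R = [231]
step 0: K = P̄·Hᵀ·S⁻¹ = [20/231; -23/77; -13/33]
step 0: x' = x̄ + K·y = [-100/77, -194/77, 21/11]
step 0: P' = (I − K·H)·P̄ = [4220/231 -2/77 -4/33; -2/77 107/77 -24/11; -4/33 -24/11 170/33]
step 1: x̄ = F·x = [105/11, -194/77, -247/77]
step 1: P̄ = F·P·Fᵀ + Q = [3194/33 188/11 -268/11; 188/11 3341/77 2091/77; -268/11 2091/77 2900/77]
step 1: y = z − H·x̄ = [-789/77]
step 1: S = H·P̄·Hᵀ + R = [24782/77]
step 1: K = P̄·Hᵀ·S⁻¹ = [-378/12391; -8773/24782; -3541/12391]
step 1: x' = x̄ + K·y = [122151/12391, 27457/24782, -3464/12391]
step 1: P' = (I − K·H)·P̄ = [3586762/37173 168706/12391 -336656/12391; 168706/12391 75729/24782 -66956/12391; -336656/12391 -66956/12391 140994/12391]
step 2: x̄ = F·x = [-275223/12391, -115223/12391, -6673/24782]
step 2: P̄ = F·P·Fᵀ + Q = [24265384/37173 3506420/37173 -2364557/12391; 3506420/37173 1424683/37173 -116819/12391; -2364557/12391 -116819/12391 1884495/24782]
step 2: y = z − H·x̄ = [-517129/24782]
step 2: S = H·P̄·Hᵀ + R = [14395985/74346]
step 2: K = P̄·Hᵀ·S⁻¹ = [161662/14395985; -4997818/14395985; -4251657/14395985]
step 2: x' = x̄ + K·y = [-323130194/14395985, -29577134/14395985, 84843464/14395985]
step 2: P' = (I − K·H)·P̄ = [9396901966/14395985 1368798546/14395985 -2737920416/14395985; 1368798546/14395985 215764741/14395985 -421533846/14395985; -2737920416/14395985 -421533846/14395985 851571006/14395985]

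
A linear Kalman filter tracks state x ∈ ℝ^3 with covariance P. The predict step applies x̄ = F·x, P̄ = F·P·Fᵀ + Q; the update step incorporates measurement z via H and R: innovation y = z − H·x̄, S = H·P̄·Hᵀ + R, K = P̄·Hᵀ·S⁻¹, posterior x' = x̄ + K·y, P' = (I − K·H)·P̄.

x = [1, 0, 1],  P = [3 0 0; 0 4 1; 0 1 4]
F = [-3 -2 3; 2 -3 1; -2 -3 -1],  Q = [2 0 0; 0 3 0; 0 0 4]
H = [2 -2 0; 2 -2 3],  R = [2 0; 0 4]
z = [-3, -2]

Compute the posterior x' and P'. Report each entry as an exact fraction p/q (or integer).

x̄ = F·x = [0, 3, -3]
P̄ = F·P·Fᵀ + Q = [69 7 23; 7 49 20; 23 20 62]
y = z − H·x̄ = [3, 13]
S = H·P̄·Hᵀ + R = [418 434; 434 1014]
K = P̄·Hᵀ·S⁻¹ = [20987/117748 13429/117748; -9345/29437 3303/29437; -19311/58874 19413/58874]
x' = x̄ + K·y = [118769/58874, 103215/29437, 8907/29437]
P' = (I − K·H)·P̄ = [2930427/117748 727360/29437 1957/58874; 727360/29437 736705/29437 10634/29437; 1957/58874 10634/29437 19379/29437]

x' = [118769/58874, 103215/29437, 8907/29437]
P' = [2930427/117748 727360/29437 1957/58874; 727360/29437 736705/29437 10634/29437; 1957/58874 10634/29437 19379/29437]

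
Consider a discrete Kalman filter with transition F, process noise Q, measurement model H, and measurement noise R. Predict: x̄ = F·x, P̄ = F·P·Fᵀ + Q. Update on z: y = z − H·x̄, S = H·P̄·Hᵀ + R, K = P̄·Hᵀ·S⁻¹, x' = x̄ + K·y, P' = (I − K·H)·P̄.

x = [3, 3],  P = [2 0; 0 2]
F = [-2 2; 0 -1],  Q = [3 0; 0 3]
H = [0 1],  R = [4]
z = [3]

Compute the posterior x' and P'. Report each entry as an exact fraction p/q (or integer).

x' = [-8/3, 1/3]
P' = [155/9 -16/9; -16/9 20/9]

x̄ = F·x = [0, -3]
P̄ = F·P·Fᵀ + Q = [19 -4; -4 5]
y = z − H·x̄ = [6]
S = H·P̄·Hᵀ + R = [9]
K = P̄·Hᵀ·S⁻¹ = [-4/9; 5/9]
x' = x̄ + K·y = [-8/3, 1/3]
P' = (I − K·H)·P̄ = [155/9 -16/9; -16/9 20/9]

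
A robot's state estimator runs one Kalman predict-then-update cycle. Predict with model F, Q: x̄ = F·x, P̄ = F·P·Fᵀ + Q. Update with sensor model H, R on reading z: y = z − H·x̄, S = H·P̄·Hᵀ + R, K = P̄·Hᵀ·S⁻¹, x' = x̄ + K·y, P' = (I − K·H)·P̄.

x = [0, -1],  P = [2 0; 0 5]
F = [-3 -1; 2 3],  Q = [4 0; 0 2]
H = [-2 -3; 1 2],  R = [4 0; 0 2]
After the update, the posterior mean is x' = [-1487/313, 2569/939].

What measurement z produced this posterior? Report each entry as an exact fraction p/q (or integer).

x̄ = F·x = [1, -3]
P̄ = F·P·Fᵀ + Q = [27 -27; -27 55]
S = H·P̄·Hᵀ + R = [283 -195; -195 141]
K = P̄·Hᵀ·S⁻¹ = [-243/313 -396/313; 89/313 922/939]
x' − x̄ = [-1800/313, 5386/939] = K·y
y = (KᵀK)⁻¹·Kᵀ·(x' − x̄) = [-4, 7]
z = y + H·x̄ = [-4, 7] + [7, -5] = [3, 2]

z = [3, 2]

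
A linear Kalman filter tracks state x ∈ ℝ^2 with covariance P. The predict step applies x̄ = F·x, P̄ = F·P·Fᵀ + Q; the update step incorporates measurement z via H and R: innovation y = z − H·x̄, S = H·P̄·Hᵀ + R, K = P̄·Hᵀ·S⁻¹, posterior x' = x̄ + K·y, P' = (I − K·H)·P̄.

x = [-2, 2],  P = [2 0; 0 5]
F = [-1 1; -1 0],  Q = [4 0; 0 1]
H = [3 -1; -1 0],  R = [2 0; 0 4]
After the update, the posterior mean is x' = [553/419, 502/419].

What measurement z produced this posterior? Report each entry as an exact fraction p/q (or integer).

z = [3, 1]

x̄ = F·x = [4, 2]
P̄ = F·P·Fᵀ + Q = [11 2; 2 3]
S = H·P̄·Hᵀ + R = [92 -31; -31 15]
K = P̄·Hᵀ·S⁻¹ = [124/419 -51/419; -17/419 -91/419]
x' − x̄ = [-1123/419, -336/419] = K·y
y = (KᵀK)⁻¹·Kᵀ·(x' − x̄) = [-7, 5]
z = y + H·x̄ = [-7, 5] + [10, -4] = [3, 1]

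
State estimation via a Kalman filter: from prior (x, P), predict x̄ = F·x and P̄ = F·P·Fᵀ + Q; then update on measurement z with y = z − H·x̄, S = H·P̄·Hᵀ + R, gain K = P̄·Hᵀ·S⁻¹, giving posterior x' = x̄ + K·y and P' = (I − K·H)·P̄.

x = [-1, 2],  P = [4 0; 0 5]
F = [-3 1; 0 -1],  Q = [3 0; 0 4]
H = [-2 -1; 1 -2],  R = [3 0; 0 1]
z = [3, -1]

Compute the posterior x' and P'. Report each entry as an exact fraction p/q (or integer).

x' = [-13178/9743, -2090/9743]
P' = [4955/9743 1469/9743; 1469/9743 2624/9743]

x̄ = F·x = [5, -2]
P̄ = F·P·Fᵀ + Q = [44 -5; -5 9]
y = z − H·x̄ = [11, -10]
S = H·P̄·Hᵀ + R = [168 -85; -85 101]
K = P̄·Hᵀ·S⁻¹ = [-3793/9743 2017/9743; -1854/9743 -3779/9743]
x' = x̄ + K·y = [-13178/9743, -2090/9743]
P' = (I − K·H)·P̄ = [4955/9743 1469/9743; 1469/9743 2624/9743]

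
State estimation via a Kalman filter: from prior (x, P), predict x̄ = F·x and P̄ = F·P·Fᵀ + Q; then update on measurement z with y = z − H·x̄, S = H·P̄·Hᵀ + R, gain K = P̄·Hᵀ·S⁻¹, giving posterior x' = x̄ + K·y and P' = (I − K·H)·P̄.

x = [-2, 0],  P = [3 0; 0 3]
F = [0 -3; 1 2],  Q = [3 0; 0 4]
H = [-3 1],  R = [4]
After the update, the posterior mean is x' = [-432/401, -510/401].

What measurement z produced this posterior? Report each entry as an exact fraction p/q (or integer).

z = [2]

x̄ = F·x = [0, -2]
P̄ = F·P·Fᵀ + Q = [30 -18; -18 19]
S = H·P̄·Hᵀ + R = [401]
K = P̄·Hᵀ·S⁻¹ = [-108/401; 73/401]
x' − x̄ = [-432/401, 292/401] = K·y
y = (KᵀK)⁻¹·Kᵀ·(x' − x̄) = [4]
z = y + H·x̄ = [4] + [-2] = [2]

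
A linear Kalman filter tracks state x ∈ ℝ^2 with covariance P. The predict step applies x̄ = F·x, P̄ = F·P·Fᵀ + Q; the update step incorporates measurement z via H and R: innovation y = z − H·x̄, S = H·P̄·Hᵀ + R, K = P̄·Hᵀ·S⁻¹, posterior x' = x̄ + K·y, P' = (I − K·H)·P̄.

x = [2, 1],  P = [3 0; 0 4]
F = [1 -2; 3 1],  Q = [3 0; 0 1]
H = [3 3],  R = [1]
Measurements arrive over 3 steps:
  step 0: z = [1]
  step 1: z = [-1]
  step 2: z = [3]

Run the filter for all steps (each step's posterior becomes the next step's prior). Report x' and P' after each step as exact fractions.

step 0: x' = [-276/101, 311/101], P' = [6349/505 -6326/505; -6326/505 6359/505]
step 1: x' = [-241874/361411, 119677/361411], P' = [1585751/1445644 -372297/361411; -372297/361411 388299/361411]
step 2: x' = [55517608/50379659, -28049/241051], P' = [220888861/201518636 -991839/964204; -991839/964204 1033543/964204]

step 0: x̄ = F·x = [0, 7]
step 0: P̄ = F·P·Fᵀ + Q = [22 1; 1 32]
step 0: y = z − H·x̄ = [-20]
step 0: S = H·P̄·Hᵀ + R = [505]
step 0: K = P̄·Hᵀ·S⁻¹ = [69/505; 99/505]
step 0: x' = x̄ + K·y = [-276/101, 311/101]
step 0: P' = (I − K·H)·P̄ = [6349/505 -6326/505; -6326/505 6359/505]
step 1: x̄ = F·x = [-898/101, -517/101]
step 1: P̄ = F·P·Fᵀ + Q = [58604/505 37959/505; 37959/505 26049/505]
step 1: y = z − H·x̄ = [4144/101]
step 1: S = H·P̄·Hᵀ + R = [1445644/505]
step 1: K = P̄·Hᵀ·S⁻¹ = [289689/1445644; 48006/361411]
step 1: x' = x̄ + K·y = [-241874/361411, 119677/361411]
step 1: P' = (I − K·H)·P̄ = [1585751/1445644 -372297/361411; -372297/361411 388299/361411]
step 2: x̄ = F·x = [-481228/361411, -605945/361411]
step 2: P̄ = F·P·Fᵀ + Q = [18092219/1445644 9096801/1445644; 9096801/1445644 8335471/1445644]
step 2: y = z − H·x̄ = [4345752/361411]
step 2: S = H·P̄·Hᵀ + R = [100759318/361411]
step 2: K = P̄·Hᵀ·S⁻¹ = [20391765/100759318; 31278/241051]
step 2: x' = x̄ + K·y = [55517608/50379659, -28049/241051]
step 2: P' = (I − K·H)·P̄ = [220888861/201518636 -991839/964204; -991839/964204 1033543/964204]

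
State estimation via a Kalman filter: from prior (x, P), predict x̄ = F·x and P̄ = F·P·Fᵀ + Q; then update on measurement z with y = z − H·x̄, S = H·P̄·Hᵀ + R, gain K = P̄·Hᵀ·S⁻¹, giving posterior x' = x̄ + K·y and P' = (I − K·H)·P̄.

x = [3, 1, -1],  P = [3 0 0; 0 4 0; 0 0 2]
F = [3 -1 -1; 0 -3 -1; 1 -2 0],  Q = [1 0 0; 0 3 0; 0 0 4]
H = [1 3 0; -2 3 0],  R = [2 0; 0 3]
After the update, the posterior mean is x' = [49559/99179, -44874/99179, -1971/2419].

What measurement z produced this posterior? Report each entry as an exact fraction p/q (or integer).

x̄ = F·x = [9, -2, 1]
P̄ = F·P·Fᵀ + Q = [34 14 17; 14 41 24; 17 24 23]
S = H·P̄·Hᵀ + R = [489 259; 259 340]
K = P̄·Hᵀ·S⁻¹ = [32574/99179 -32398/99179; 21975/99179 10972/99179; 498/2419 -109/2419]
x' − x̄ = [-843052/99179, 153484/99179, -4390/2419] = K·y
y = (KᵀK)⁻¹·Kᵀ·(x' − x̄) = [-4, 22]
z = y + H·x̄ = [-4, 22] + [3, -24] = [-1, -2]

z = [-1, -2]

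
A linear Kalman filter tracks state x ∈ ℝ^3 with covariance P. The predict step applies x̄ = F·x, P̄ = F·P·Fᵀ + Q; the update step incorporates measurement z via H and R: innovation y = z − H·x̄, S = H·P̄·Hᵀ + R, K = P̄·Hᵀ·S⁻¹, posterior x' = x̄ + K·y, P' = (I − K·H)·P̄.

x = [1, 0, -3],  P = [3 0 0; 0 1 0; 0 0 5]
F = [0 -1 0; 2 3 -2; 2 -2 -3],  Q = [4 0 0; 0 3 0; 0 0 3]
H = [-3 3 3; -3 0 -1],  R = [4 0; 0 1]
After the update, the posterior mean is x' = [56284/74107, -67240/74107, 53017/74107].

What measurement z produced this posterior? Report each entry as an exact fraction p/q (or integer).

z = [-3, -3]

x̄ = F·x = [0, 8, 11]
P̄ = F·P·Fᵀ + Q = [5 -3 2; -3 44 36; 2 36 64]
S = H·P̄·Hᵀ + R = [1687 -240; -240 122]
K = P̄·Hᵀ·S⁻¹ = [-3138/74107 -32999/148214; 11949/74107 14211/148214; 9534/74107 -23765/74107]
x' − x̄ = [56284/74107, -660096/74107, -762160/74107] = K·y
y = (KᵀK)⁻¹·Kᵀ·(x' − x̄) = [-60, 8]
z = y + H·x̄ = [-60, 8] + [57, -11] = [-3, -3]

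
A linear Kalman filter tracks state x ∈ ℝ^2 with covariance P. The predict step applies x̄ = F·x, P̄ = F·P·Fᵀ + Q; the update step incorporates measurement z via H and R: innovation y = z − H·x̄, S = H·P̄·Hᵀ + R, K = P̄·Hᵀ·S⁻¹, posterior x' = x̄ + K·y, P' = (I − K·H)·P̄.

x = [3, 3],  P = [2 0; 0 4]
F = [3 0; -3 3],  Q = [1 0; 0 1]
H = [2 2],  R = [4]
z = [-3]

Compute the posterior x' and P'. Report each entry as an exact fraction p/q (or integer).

x' = [227/26, -259/26]
P' = [740/39 -739/39; -739/39 776/39]

x̄ = F·x = [9, 0]
P̄ = F·P·Fᵀ + Q = [19 -18; -18 55]
y = z − H·x̄ = [-21]
S = H·P̄·Hᵀ + R = [156]
K = P̄·Hᵀ·S⁻¹ = [1/78; 37/78]
x' = x̄ + K·y = [227/26, -259/26]
P' = (I − K·H)·P̄ = [740/39 -739/39; -739/39 776/39]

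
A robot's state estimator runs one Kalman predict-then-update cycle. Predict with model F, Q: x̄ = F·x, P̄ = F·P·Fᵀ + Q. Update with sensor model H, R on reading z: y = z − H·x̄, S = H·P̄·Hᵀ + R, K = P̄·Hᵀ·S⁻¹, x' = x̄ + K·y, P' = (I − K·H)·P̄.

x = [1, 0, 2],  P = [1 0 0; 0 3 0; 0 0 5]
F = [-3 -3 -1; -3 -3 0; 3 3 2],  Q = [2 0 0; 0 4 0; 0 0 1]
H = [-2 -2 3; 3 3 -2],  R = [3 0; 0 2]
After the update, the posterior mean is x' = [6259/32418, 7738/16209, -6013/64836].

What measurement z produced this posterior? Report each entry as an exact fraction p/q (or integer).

x̄ = F·x = [-5, -3, 7]
P̄ = F·P·Fᵀ + Q = [43 36 -46; 36 40 -36; -46 -36 57]
S = H·P̄·Hᵀ + R = [2120 -2338; -2338 2609]
K = P̄·Hᵀ·S⁻¹ = [-1531/32418 1358/16209; 5765/16209 7030/16209; 32335/64836 10015/32418]
x' − x̄ = [168349/32418, 56365/16209, -459865/64836] = K·y
y = (KᵀK)⁻¹·Kᵀ·(x' − x̄) = [-39, 40]
z = y + H·x̄ = [-39, 40] + [37, -38] = [-2, 2]

z = [-2, 2]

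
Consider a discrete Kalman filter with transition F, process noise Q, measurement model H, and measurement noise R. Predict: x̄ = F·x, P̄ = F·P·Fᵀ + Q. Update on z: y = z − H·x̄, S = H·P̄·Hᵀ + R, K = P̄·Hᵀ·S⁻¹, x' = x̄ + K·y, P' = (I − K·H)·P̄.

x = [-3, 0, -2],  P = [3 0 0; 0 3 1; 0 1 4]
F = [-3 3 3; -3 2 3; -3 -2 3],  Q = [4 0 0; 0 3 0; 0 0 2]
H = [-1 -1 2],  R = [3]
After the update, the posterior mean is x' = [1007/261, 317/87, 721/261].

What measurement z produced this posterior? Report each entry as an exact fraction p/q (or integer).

z = [-2]

x̄ = F·x = [3, 3, 3]
P̄ = F·P·Fᵀ + Q = [112 96 48; 96 90 51; 48 51 65]
S = H·P̄·Hᵀ + R = [261]
K = P̄·Hᵀ·S⁻¹ = [-112/261; -28/87; 31/261]
x' − x̄ = [224/261, 56/87, -62/261] = K·y
y = (KᵀK)⁻¹·Kᵀ·(x' − x̄) = [-2]
z = y + H·x̄ = [-2] + [0] = [-2]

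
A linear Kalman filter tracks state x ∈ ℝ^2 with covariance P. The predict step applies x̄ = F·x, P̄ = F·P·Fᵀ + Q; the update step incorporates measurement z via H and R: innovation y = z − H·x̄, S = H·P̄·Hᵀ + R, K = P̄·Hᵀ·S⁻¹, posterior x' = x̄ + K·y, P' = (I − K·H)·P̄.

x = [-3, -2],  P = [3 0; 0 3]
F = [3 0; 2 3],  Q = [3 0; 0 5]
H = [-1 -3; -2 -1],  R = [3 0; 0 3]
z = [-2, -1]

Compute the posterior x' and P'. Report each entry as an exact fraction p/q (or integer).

x̄ = F·x = [-9, -12]
P̄ = F·P·Fᵀ + Q = [30 18; 18 44]
y = z − H·x̄ = [-47, -31]
S = H·P̄·Hᵀ + R = [537 318; 318 239]
K = P̄·Hᵀ·S⁻¹ = [1576/9073 -5058/9073; -3470/9073 1580/9073]
x' = x̄ + K·y = [1069/9073, 5234/9073]
P' = (I − K·H)·P̄ = [10050/9073 -4926/9073; -4926/9073 5112/9073]

x' = [1069/9073, 5234/9073]
P' = [10050/9073 -4926/9073; -4926/9073 5112/9073]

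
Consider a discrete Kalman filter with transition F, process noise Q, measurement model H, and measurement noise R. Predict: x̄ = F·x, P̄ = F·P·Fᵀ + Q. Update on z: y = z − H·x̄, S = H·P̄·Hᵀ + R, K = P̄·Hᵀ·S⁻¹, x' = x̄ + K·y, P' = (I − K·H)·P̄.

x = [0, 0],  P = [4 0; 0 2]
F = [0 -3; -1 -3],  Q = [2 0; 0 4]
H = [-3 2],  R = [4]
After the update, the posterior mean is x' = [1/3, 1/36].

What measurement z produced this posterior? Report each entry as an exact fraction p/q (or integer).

x̄ = F·x = [0, 0]
P̄ = F·P·Fᵀ + Q = [20 18; 18 26]
S = H·P̄·Hᵀ + R = [72]
K = P̄·Hᵀ·S⁻¹ = [-1/3; -1/36]
x' − x̄ = [1/3, 1/36] = K·y
y = (KᵀK)⁻¹·Kᵀ·(x' − x̄) = [-1]
z = y + H·x̄ = [-1] + [0] = [-1]

z = [-1]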